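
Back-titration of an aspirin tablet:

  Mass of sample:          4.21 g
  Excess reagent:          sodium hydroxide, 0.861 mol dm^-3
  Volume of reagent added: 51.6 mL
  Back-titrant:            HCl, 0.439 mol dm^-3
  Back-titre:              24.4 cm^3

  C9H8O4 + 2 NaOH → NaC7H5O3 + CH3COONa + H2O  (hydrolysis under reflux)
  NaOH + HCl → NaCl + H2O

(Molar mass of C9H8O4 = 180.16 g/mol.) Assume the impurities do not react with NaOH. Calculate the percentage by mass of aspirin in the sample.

n(NaOH) added = 0.0516 × 0.861 = 0.0444 mol
n(HCl) used in back-titration = 0.0244 × 0.439 = 0.0107 mol
n(NaOH) left over = 0.0107 mol (1:1 ratio)
n(NaOH) consumed by analyte = 0.0444 − 0.0107 = 0.0337 mol
From the 1:2 ratio, n(C9H8O4) = 1/2 × 0.0337 = 0.0169 mol
mass of C9H8O4 = 0.0169 × 180.16 = 3.04 g
% C9H8O4 = 3.04 / 4.21 × 100 = 72.1 %

72.1 %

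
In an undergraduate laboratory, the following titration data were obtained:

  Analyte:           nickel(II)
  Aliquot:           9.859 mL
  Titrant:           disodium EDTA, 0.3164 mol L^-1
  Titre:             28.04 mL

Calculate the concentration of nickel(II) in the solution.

0.8999 mol/L

Ni^2+ + EDTA^4- → [Ni(EDTA)]^2-
n(EDTA) = 0.02804 L × 0.3164 mol/L = 8.872 × 10^-3 mol
n(Ni2+) = 8.872 × 10^-3 mol (1:1 mole ratio)
[Ni2+] = 8.872 × 10^-3 mol / 0.009859 L = 0.8999 mol/L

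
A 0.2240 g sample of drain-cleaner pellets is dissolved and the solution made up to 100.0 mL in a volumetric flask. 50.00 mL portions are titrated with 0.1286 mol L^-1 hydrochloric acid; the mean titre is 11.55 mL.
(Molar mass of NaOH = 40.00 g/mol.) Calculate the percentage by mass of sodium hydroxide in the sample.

NaOH + HCl → NaCl + H2O
n(HCl) per titration = 0.01155 × 0.1286 = 1.485 × 10^-3 mol
n(NaOH) in each aliquot = 1.485 × 10^-3 mol (1:1 ratio)
n(NaOH) in the whole flask = 1.485 × 10^-3 × 100.0/50.00 = 2.971 × 10^-3 mol
mass of NaOH = 2.971 × 10^-3 × 40.00 = 0.1188 g
% NaOH = 0.1188 / 0.2240 × 100 = 53.05 %

53.05 %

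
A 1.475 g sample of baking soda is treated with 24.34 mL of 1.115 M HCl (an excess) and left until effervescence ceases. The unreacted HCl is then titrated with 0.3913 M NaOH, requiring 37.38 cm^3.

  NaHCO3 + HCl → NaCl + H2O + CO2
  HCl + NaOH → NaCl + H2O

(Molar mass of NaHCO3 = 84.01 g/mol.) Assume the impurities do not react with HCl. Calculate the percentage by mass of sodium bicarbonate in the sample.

71.27 %

n(HCl) added = 0.02434 × 1.115 = 0.02714 mol
n(NaOH) used in back-titration = 0.03738 × 0.3913 = 0.01463 mol
n(HCl) left over = 0.01463 mol (1:1 ratio)
n(HCl) consumed by analyte = 0.02714 − 0.01463 = 0.01251 mol
n(NaHCO3) = 0.01251 mol (1:1 ratio)
mass of NaHCO3 = 0.01251 × 84.01 = 1.051 g
% NaHCO3 = 1.051 / 1.475 × 100 = 71.27 %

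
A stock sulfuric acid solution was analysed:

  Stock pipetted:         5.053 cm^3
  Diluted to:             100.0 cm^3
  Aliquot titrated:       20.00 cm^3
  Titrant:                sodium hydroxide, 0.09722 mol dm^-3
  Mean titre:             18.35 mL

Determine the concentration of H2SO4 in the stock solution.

H2SO4 + 2 NaOH → Na2SO4 + 2 H2O
n(NaOH) = 0.01835 × 0.09722 = 1.784 × 10^-3 mol
From the 1:2 ratio, n(H2SO4) in the aliquot = 1/2 × 1.784 × 10^-3 = 8.920 × 10^-4 mol
[H2SO4]_dilute = 8.920 × 10^-4 / 0.02000 = 0.04460 mol/L
Dilution factor = 100.0 / 5.053 = 19.79
[H2SO4]_stock = 0.04460 × 19.79 = 0.8826 mol/L

0.8826 mol/L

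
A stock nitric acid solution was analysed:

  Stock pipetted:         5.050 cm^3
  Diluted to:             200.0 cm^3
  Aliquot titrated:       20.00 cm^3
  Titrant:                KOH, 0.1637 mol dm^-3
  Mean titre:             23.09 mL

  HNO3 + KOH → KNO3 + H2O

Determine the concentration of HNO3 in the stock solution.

n(KOH) = 0.02309 × 0.1637 = 3.780 × 10^-3 mol
n(HNO3) in the aliquot = 3.780 × 10^-3 mol (1:1 ratio)
[HNO3]_dilute = 3.780 × 10^-3 / 0.02000 = 0.1890 mol/L
Dilution factor = 200.0 / 5.050 = 39.60
[HNO3]_stock = 0.1890 × 39.60 = 7.485 mol/L

7.485 mol/L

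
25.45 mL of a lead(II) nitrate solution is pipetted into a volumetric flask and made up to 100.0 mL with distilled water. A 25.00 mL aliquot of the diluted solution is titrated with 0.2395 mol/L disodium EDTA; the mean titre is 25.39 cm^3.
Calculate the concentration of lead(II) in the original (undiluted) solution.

Pb^2+ + EDTA^4- → [Pb(EDTA)]^2-
n(EDTA) = 0.02539 × 0.2395 = 6.081 × 10^-3 mol
n(Pb2+) in the aliquot = 6.081 × 10^-3 mol (1:1 ratio)
[Pb2+]_dilute = 6.081 × 10^-3 / 0.02500 = 0.2432 mol/L
Dilution factor = 100.0 / 25.45 = 3.929
[Pb2+]_stock = 0.2432 × 3.929 = 0.9557 mol/L

0.9557 mol/L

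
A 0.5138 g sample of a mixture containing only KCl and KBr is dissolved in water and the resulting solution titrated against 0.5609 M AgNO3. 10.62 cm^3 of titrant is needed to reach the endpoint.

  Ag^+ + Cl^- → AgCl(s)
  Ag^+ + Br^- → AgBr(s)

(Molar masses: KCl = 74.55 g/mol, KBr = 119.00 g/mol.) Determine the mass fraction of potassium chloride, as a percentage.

n(AgNO3) = 0.01062 × 0.5609 = 5.957 × 10^-3 mol
Let x = n(KCl), y = n(KBr).
Titrant: 1x + 1y = 5.957 × 10^-3;  mass: 74.55x + 119.00y = 0.5138
Solving, x = 4.388 × 10^-3 mol, y = 1.569 × 10^-3 mol
mass of KCl = 4.388 × 10^-3 × 74.55 = 0.3271 g
% KCl = 0.3271 / 0.5138 × 100 = 63.67 %

63.67 %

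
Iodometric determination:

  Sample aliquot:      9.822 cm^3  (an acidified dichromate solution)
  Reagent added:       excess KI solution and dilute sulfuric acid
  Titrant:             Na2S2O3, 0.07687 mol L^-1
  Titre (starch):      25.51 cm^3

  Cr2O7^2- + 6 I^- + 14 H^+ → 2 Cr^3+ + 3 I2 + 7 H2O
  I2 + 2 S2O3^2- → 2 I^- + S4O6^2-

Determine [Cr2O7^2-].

0.03327 mol/L

n(S2O3^2-) = 0.02551 × 0.07687 = 1.961 × 10^-3 mol
n(I2) = n(S2O3^2-)/2 = 9.805 × 10^-4 mol
From the 1:3 ratio, n(Cr2O7^2-) in the aliquot = 1/3 × 9.805 × 10^-4 = 3.268 × 10^-4 mol
[Cr2O7^2-] = 3.268 × 10^-4 / 0.009822 = 0.03327 mol/L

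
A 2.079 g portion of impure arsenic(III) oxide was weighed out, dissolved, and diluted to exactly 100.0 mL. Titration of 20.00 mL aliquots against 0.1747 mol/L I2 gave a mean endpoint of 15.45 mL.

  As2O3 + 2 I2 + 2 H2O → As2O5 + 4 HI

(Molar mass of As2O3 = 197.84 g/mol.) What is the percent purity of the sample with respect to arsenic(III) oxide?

64.21 %

n(I2) per titration = 0.01545 × 0.1747 = 2.699 × 10^-3 mol
From the 1:2 ratio, n(As2O3) in each aliquot = 1/2 × 2.699 × 10^-3 = 1.350 × 10^-3 mol
n(As2O3) in the whole flask = 1.350 × 10^-3 × 100.0/20.00 = 6.748 × 10^-3 mol
mass of As2O3 = 6.748 × 10^-3 × 197.84 = 1.335 g
% As2O3 = 1.335 / 2.079 × 100 = 64.21 %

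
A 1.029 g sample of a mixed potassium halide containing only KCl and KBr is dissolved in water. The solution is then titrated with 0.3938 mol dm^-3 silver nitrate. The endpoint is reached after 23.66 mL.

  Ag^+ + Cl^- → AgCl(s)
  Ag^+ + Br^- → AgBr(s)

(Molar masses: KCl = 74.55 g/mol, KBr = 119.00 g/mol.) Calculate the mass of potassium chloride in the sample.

n(AgNO3) = 0.02366 × 0.3938 = 9.317 × 10^-3 mol
Let x = n(KCl), y = n(KBr).
Titrant: 1x + 1y = 9.317 × 10^-3;  mass: 74.55x + 119.00y = 1.029
Solving, x = 1.794 × 10^-3 mol, y = 7.523 × 10^-3 mol
mass of KCl = 1.794 × 10^-3 × 74.55 = 0.1338 g

0.1338 g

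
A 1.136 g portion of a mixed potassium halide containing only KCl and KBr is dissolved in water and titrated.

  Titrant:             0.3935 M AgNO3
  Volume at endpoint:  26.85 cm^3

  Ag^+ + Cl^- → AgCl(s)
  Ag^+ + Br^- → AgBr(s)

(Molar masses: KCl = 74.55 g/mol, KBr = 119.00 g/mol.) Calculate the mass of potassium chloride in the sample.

n(AgNO3) = 0.02685 × 0.3935 = 0.01057 mol
Let x = n(KCl), y = n(KBr).
Titrant: 1x + 1y = 0.01057;  mass: 74.55x + 119.00y = 1.136
Solving, x = 2.729 × 10^-3 mol, y = 7.837 × 10^-3 mol
mass of KCl = 2.729 × 10^-3 × 74.55 = 0.2034 g

0.2034 g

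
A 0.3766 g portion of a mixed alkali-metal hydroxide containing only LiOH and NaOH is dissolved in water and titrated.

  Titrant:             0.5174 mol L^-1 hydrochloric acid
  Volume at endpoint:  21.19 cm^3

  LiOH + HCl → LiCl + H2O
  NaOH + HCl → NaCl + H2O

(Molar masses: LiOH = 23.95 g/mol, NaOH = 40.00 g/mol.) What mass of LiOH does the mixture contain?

n(HCl) = 0.02119 × 0.5174 = 0.01096 mol
Let x = n(LiOH), y = n(NaOH).
Titrant: 1x + 1y = 0.01096;  mass: 23.95x + 40.00y = 0.3766
Solving, x = 3.860 × 10^-3 mol, y = 7.104 × 10^-3 mol
mass of LiOH = 3.860 × 10^-3 × 23.95 = 0.09244 g

0.09244 g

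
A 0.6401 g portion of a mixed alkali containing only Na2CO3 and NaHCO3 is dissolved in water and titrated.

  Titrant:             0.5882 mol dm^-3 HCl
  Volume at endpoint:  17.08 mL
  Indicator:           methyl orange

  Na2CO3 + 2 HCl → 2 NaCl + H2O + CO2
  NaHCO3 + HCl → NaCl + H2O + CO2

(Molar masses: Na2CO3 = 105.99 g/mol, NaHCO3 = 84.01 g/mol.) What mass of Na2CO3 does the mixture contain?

n(HCl) = 0.01708 × 0.5882 = 0.01005 mol
Let x = n(Na2CO3), y = n(NaHCO3).
Titrant: 2x + 1y = 0.01005;  mass: 105.99x + 84.01y = 0.6401
Solving, x = 3.287 × 10^-3 mol, y = 3.472 × 10^-3 mol
mass of Na2CO3 = 3.287 × 10^-3 × 105.99 = 0.3484 g

0.3484 g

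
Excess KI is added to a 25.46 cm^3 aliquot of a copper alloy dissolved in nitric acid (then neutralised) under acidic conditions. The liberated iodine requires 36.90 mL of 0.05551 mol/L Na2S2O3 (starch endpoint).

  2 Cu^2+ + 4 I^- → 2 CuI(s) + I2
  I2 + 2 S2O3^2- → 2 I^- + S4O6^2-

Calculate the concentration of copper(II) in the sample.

0.08045 mol/L

n(S2O3^2-) = 0.03690 × 0.05551 = 2.048 × 10^-3 mol
n(I2) = n(S2O3^2-)/2 = 1.024 × 10^-3 mol
From the 2:1 ratio, n(Cu2+) in the aliquot = 2/1 × 1.024 × 10^-3 = 2.048 × 10^-3 mol
[Cu2+] = 2.048 × 10^-3 / 0.02546 = 0.08045 mol/L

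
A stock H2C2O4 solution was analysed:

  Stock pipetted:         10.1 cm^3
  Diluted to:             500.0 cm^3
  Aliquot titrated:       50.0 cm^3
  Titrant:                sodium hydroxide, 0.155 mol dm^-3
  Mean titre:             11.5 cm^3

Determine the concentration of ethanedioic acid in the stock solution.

0.882 mol/L

H2C2O4 + 2 NaOH → Na2C2O4 + 2 H2O
n(NaOH) = 0.0115 × 0.155 = 1.78 × 10^-3 mol
From the 1:2 ratio, n(H2C2O4) in the aliquot = 1/2 × 1.78 × 10^-3 = 8.91 × 10^-4 mol
[H2C2O4]_dilute = 8.91 × 10^-4 / 0.0500 = 0.0178 mol/L
Dilution factor = 500.0 / 10.1 = 49.50
[H2C2O4]_stock = 0.0178 × 49.50 = 0.882 mol/L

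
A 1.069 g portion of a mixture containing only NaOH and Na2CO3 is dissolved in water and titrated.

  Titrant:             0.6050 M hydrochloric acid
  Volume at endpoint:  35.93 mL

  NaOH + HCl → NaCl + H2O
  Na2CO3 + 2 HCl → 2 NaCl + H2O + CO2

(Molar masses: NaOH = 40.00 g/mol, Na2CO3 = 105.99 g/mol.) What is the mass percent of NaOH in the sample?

n(HCl) = 0.03593 × 0.6050 = 0.02174 mol
Let x = n(NaOH), y = n(Na2CO3).
Titrant: 1x + 2y = 0.02174;  mass: 40.00x + 105.99y = 1.069
Solving, x = 6.386 × 10^-3 mol, y = 7.676 × 10^-3 mol
mass of NaOH = 6.386 × 10^-3 × 40.00 = 0.2554 g
% NaOH = 0.2554 / 1.069 × 100 = 23.90 %

23.90 %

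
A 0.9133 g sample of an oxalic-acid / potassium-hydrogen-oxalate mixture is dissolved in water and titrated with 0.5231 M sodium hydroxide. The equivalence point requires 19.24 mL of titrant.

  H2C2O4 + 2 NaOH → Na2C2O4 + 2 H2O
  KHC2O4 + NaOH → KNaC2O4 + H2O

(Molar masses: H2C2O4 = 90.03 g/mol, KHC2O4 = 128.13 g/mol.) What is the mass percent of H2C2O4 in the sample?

n(NaOH) = 0.01924 × 0.5231 = 0.01006 mol
Let x = n(H2C2O4), y = n(KHC2O4).
Titrant: 2x + 1y = 0.01006;  mass: 90.03x + 128.13y = 0.9133
Solving, x = 2.263 × 10^-3 mol, y = 5.537 × 10^-3 mol
mass of H2C2O4 = 2.263 × 10^-3 × 90.03 = 0.2038 g
% H2C2O4 = 0.2038 / 0.9133 × 100 = 22.31 %

22.31 %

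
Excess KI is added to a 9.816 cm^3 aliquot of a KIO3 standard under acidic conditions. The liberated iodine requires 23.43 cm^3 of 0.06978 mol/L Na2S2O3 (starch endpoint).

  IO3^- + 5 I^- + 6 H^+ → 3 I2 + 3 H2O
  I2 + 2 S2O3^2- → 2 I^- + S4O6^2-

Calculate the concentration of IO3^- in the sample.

n(S2O3^2-) = 0.02343 × 0.06978 = 1.635 × 10^-3 mol
n(I2) = n(S2O3^2-)/2 = 8.175 × 10^-4 mol
From the 1:3 ratio, n(IO3^-) in the aliquot = 1/3 × 8.175 × 10^-4 = 2.725 × 10^-4 mol
[IO3^-] = 2.725 × 10^-4 / 0.009816 = 0.02776 mol/L

0.02776 mol/L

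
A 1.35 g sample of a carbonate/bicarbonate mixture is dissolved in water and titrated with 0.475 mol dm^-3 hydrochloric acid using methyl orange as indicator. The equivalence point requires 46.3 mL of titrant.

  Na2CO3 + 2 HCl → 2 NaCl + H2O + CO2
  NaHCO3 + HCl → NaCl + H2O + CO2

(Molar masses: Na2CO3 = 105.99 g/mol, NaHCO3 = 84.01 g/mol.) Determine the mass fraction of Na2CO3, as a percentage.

63.0 %

n(HCl) = 0.0463 × 0.475 = 0.0220 mol
Let x = n(Na2CO3), y = n(NaHCO3).
Titrant: 2x + 1y = 0.0220;  mass: 105.99x + 84.01y = 1.35
Solving, x = 8.02 × 10^-3 mol, y = 5.95 × 10^-3 mol
mass of Na2CO3 = 8.02 × 10^-3 × 105.99 = 0.850 g
% Na2CO3 = 0.850 / 1.35 × 100 = 63.0 %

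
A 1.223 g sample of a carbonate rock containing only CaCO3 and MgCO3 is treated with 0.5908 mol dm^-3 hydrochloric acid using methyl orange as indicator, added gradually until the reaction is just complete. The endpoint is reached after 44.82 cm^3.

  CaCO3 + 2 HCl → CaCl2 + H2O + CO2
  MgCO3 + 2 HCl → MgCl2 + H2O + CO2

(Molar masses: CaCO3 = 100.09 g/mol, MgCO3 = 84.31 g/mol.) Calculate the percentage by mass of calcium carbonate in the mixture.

n(HCl) = 0.04482 × 0.5908 = 0.02648 mol
Let x = n(CaCO3), y = n(MgCO3).
Titrant: 2x + 2y = 0.02648;  mass: 100.09x + 84.31y = 1.223
Solving, x = 6.765 × 10^-3 mol, y = 6.475 × 10^-3 mol
mass of CaCO3 = 6.765 × 10^-3 × 100.09 = 0.6771 g
% CaCO3 = 0.6771 / 1.223 × 100 = 55.36 %

55.36 %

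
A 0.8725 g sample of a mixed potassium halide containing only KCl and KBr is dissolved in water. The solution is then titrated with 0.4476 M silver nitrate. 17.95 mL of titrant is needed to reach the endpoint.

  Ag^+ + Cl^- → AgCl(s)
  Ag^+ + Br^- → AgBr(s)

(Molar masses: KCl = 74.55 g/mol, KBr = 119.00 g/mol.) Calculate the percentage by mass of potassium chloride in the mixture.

16.07 %

n(AgNO3) = 0.01795 × 0.4476 = 8.034 × 10^-3 mol
Let x = n(KCl), y = n(KBr).
Titrant: 1x + 1y = 8.034 × 10^-3;  mass: 74.55x + 119.00y = 0.8725
Solving, x = 1.881 × 10^-3 mol, y = 6.154 × 10^-3 mol
mass of KCl = 1.881 × 10^-3 × 74.55 = 0.1402 g
% KCl = 0.1402 / 0.8725 × 100 = 16.07 %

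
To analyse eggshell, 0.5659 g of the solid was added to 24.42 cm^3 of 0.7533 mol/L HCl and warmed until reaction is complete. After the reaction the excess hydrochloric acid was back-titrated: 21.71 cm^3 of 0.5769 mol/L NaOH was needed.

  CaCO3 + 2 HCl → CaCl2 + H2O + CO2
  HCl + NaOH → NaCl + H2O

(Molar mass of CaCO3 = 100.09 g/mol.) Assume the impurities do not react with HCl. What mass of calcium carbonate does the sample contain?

n(HCl) added = 0.02442 × 0.7533 = 0.01840 mol
n(NaOH) used in back-titration = 0.02171 × 0.5769 = 0.01252 mol
n(HCl) left over = 0.01252 mol (1:1 ratio)
n(HCl) consumed by analyte = 0.01840 − 0.01252 = 5.871 × 10^-3 mol
From the 1:2 ratio, n(CaCO3) = 1/2 × 5.871 × 10^-3 = 2.936 × 10^-3 mol
mass of CaCO3 = 2.936 × 10^-3 × 100.09 = 0.2938 g

0.2938 g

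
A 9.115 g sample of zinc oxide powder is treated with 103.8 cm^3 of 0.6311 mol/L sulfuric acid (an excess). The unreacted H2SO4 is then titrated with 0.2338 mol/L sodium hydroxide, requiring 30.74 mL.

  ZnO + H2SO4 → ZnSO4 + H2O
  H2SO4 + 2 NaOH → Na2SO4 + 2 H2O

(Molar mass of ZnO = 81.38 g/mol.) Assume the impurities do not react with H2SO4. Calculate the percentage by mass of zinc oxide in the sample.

55.28 %

n(H2SO4) added = 0.1038 × 0.6311 = 0.06551 mol
n(NaOH) used in back-titration = 0.03074 × 0.2338 = 7.187 × 10^-3 mol
From the 1:2 ratio, n(H2SO4) left over = 1/2 × 7.187 × 10^-3 = 3.594 × 10^-3 mol
n(H2SO4) consumed by analyte = 0.06551 − 3.594 × 10^-3 = 0.06191 mol
n(ZnO) = 0.06191 mol (1:1 ratio)
mass of ZnO = 0.06191 × 81.38 = 5.039 g
% ZnO = 5.039 / 9.115 × 100 = 55.28 %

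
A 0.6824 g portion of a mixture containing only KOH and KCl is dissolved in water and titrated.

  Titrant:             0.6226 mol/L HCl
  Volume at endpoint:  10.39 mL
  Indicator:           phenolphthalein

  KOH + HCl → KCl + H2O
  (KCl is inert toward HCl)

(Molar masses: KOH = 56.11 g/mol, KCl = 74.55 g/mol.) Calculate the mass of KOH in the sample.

n(HCl) = 0.01039 × 0.6226 = 6.469 × 10^-3 mol
Let x = n(KOH), y = n(KCl).
Titrant: 1x = 6.469 × 10^-3;  mass: 56.11x + 74.55y = 0.6824
Solving, x = 6.469 × 10^-3 mol, y = 4.285 × 10^-3 mol
mass of KOH = 6.469 × 10^-3 × 56.11 = 0.3630 g

0.3630 g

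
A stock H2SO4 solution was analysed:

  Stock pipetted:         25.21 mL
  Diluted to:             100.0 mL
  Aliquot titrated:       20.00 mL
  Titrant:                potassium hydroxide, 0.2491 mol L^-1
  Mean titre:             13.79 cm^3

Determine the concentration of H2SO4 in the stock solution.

0.3406 mol/L

H2SO4 + 2 KOH → K2SO4 + 2 H2O
n(KOH) = 0.01379 × 0.2491 = 3.435 × 10^-3 mol
From the 1:2 ratio, n(H2SO4) in the aliquot = 1/2 × 3.435 × 10^-3 = 1.718 × 10^-3 mol
[H2SO4]_dilute = 1.718 × 10^-3 / 0.02000 = 0.08588 mol/L
Dilution factor = 100.0 / 25.21 = 3.967
[H2SO4]_stock = 0.08588 × 3.967 = 0.3406 mol/L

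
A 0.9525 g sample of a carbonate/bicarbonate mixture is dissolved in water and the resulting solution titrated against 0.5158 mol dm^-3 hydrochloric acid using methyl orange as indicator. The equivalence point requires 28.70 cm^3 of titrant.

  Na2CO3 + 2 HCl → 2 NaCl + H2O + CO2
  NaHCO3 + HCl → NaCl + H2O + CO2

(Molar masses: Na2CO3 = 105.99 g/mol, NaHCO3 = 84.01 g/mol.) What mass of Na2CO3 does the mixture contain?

0.4975 g

n(HCl) = 0.02870 × 0.5158 = 0.01480 mol
Let x = n(Na2CO3), y = n(NaHCO3).
Titrant: 2x + 1y = 0.01480;  mass: 105.99x + 84.01y = 0.9525
Solving, x = 4.694 × 10^-3 mol, y = 5.416 × 10^-3 mol
mass of Na2CO3 = 4.694 × 10^-3 × 105.99 = 0.4975 g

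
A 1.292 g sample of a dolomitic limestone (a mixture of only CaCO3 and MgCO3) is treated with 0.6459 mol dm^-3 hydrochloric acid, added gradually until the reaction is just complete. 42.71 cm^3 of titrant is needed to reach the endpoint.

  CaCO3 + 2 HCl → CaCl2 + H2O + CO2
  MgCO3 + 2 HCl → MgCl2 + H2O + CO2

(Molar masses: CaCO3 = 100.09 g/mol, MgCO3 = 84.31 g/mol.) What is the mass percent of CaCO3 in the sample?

63.38 %

n(HCl) = 0.04271 × 0.6459 = 0.02759 mol
Let x = n(CaCO3), y = n(MgCO3).
Titrant: 2x + 2y = 0.02759;  mass: 100.09x + 84.31y = 1.292
Solving, x = 8.181 × 10^-3 mol, y = 5.612 × 10^-3 mol
mass of CaCO3 = 8.181 × 10^-3 × 100.09 = 0.8188 g
% CaCO3 = 0.8188 / 1.292 × 100 = 63.38 %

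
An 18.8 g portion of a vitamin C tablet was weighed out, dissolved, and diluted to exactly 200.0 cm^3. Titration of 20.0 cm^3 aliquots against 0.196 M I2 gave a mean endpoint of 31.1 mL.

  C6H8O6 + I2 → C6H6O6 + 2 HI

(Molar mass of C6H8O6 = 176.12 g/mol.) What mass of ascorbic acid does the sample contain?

10.7 g

n(I2) per titration = 0.0311 × 0.196 = 6.10 × 10^-3 mol
n(C6H8O6) in each aliquot = 6.10 × 10^-3 mol (1:1 ratio)
n(C6H8O6) in the whole flask = 6.10 × 10^-3 × 200.0/20.0 = 0.0610 mol
mass of C6H8O6 = 0.0610 × 176.12 = 10.7 g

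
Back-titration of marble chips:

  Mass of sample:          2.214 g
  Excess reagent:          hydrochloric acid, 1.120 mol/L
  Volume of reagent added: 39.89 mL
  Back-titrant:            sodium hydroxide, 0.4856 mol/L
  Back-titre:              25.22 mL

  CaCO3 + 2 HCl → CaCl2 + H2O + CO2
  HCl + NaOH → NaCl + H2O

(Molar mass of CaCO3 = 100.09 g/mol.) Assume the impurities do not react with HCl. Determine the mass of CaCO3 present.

1.623 g

n(HCl) added = 0.03989 × 1.120 = 0.04468 mol
n(NaOH) used in back-titration = 0.02522 × 0.4856 = 0.01225 mol
n(HCl) left over = 0.01225 mol (1:1 ratio)
n(HCl) consumed by analyte = 0.04468 − 0.01225 = 0.03243 mol
From the 1:2 ratio, n(CaCO3) = 1/2 × 0.03243 = 0.01621 mol
mass of CaCO3 = 0.01621 × 100.09 = 1.623 g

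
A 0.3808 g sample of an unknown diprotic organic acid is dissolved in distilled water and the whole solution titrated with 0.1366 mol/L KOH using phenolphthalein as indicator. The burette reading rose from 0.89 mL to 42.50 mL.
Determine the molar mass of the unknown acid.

134.0 g/mol

n(KOH) = 0.04161 L × 0.1366 mol/L = 5.684 × 10^-3 mol
From the 1:2 ratio, n(H2A) = 1/2 × 5.684 × 10^-3 = 2.842 × 10^-3 mol
M = m / n = 0.3808 g / 2.842 × 10^-3 mol = 134.0 g/mol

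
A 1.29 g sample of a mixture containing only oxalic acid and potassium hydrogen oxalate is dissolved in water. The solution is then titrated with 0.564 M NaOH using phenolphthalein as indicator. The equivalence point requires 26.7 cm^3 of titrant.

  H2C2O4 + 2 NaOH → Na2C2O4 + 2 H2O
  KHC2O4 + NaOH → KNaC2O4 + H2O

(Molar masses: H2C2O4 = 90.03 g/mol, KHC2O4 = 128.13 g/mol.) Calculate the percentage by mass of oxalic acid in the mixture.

n(NaOH) = 0.0267 × 0.564 = 0.0151 mol
Let x = n(H2C2O4), y = n(KHC2O4).
Titrant: 2x + 1y = 0.0151;  mass: 90.03x + 128.13y = 1.29
Solving, x = 3.85 × 10^-3 mol, y = 7.36 × 10^-3 mol
mass of H2C2O4 = 3.85 × 10^-3 × 90.03 = 0.346 g
% H2C2O4 = 0.346 / 1.29 × 100 = 26.8 %

26.8 %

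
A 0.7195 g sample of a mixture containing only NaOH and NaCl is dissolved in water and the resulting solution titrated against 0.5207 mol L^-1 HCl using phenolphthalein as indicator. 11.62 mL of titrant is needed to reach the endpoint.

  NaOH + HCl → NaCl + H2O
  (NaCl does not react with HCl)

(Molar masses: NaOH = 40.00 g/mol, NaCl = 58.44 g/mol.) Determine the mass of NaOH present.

n(HCl) = 0.01162 × 0.5207 = 6.051 × 10^-3 mol
Let x = n(NaOH), y = n(NaCl).
Titrant: 1x = 6.051 × 10^-3;  mass: 40.00x + 58.44y = 0.7195
Solving, x = 6.051 × 10^-3 mol, y = 8.170 × 10^-3 mol
mass of NaOH = 6.051 × 10^-3 × 40.00 = 0.2420 g

0.2420 g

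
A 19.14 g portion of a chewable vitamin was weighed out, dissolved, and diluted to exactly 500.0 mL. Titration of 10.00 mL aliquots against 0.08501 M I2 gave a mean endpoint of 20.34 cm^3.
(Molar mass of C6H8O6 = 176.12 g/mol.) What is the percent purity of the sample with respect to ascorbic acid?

79.55 %

C6H8O6 + I2 → C6H6O6 + 2 HI
n(I2) per titration = 0.02034 × 0.08501 = 1.729 × 10^-3 mol
n(C6H8O6) in each aliquot = 1.729 × 10^-3 mol (1:1 ratio)
n(C6H8O6) in the whole flask = 1.729 × 10^-3 × 500.0/10.00 = 0.08646 mol
mass of C6H8O6 = 0.08646 × 176.12 = 15.23 g
% C6H8O6 = 15.23 / 19.14 × 100 = 79.55 %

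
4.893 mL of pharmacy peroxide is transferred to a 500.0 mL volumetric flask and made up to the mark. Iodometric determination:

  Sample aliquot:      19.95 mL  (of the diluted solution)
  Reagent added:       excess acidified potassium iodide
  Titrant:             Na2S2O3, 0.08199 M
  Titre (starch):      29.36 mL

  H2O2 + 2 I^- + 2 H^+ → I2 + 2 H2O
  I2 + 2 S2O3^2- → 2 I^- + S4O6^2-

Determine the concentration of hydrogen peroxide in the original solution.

n(S2O3^2-) = 0.02936 × 0.08199 = 2.407 × 10^-3 mol
n(I2) = n(S2O3^2-)/2 = 1.204 × 10^-3 mol
n(H2O2) in the aliquot = 1.204 × 10^-3 mol (1:1 ratio)
[H2O2]_dilute = 1.204 × 10^-3 / 0.01995 = 0.06033 mol/L
[H2O2]_original = 0.06033 × 500.0/4.893 = 6.165 mol/L

6.165 M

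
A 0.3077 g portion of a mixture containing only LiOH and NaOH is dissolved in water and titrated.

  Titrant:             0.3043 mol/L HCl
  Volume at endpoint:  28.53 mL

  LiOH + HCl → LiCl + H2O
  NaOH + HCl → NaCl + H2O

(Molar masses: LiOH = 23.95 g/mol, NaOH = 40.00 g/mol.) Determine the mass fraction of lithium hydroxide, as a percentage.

19.19 %

n(HCl) = 0.02853 × 0.3043 = 8.682 × 10^-3 mol
Let x = n(LiOH), y = n(NaOH).
Titrant: 1x + 1y = 8.682 × 10^-3;  mass: 23.95x + 40.00y = 0.3077
Solving, x = 2.465 × 10^-3 mol, y = 6.216 × 10^-3 mol
mass of LiOH = 2.465 × 10^-3 × 23.95 = 0.05904 g
% LiOH = 0.05904 / 0.3077 × 100 = 19.19 %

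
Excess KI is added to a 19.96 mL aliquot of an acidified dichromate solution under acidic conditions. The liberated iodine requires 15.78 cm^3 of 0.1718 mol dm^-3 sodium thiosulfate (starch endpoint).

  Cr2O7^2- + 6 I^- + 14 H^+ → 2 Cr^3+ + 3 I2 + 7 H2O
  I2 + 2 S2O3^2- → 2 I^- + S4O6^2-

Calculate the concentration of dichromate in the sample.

n(S2O3^2-) = 0.01578 × 0.1718 = 2.711 × 10^-3 mol
n(I2) = n(S2O3^2-)/2 = 1.356 × 10^-3 mol
From the 1:3 ratio, n(Cr2O7^2-) in the aliquot = 1/3 × 1.356 × 10^-3 = 4.518 × 10^-4 mol
[Cr2O7^2-] = 4.518 × 10^-4 / 0.01996 = 0.02264 mol/L

0.02264 mol/L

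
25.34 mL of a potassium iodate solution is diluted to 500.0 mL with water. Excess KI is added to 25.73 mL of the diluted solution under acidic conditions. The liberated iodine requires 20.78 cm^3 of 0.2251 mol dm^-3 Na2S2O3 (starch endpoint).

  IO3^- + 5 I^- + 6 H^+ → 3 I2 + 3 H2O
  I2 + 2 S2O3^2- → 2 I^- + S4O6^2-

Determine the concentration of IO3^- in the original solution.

n(S2O3^2-) = 0.02078 × 0.2251 = 4.678 × 10^-3 mol
n(I2) = n(S2O3^2-)/2 = 2.339 × 10^-3 mol
From the 1:3 ratio, n(IO3^-) in the aliquot = 1/3 × 2.339 × 10^-3 = 7.796 × 10^-4 mol
[IO3^-]_dilute = 7.796 × 10^-4 / 0.02573 = 0.03030 mol/L
[IO3^-]_original = 0.03030 × 500.0/25.34 = 0.5979 mol/L

0.5979 mol/L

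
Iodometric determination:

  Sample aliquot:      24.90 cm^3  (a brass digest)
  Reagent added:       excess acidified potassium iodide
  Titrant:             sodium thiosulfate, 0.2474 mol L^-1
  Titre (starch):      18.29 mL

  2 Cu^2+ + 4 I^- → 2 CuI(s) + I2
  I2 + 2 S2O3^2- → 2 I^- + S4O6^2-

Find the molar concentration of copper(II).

n(S2O3^2-) = 0.01829 × 0.2474 = 4.525 × 10^-3 mol
n(I2) = n(S2O3^2-)/2 = 2.262 × 10^-3 mol
From the 2:1 ratio, n(Cu2+) in the aliquot = 2/1 × 2.262 × 10^-3 = 4.525 × 10^-3 mol
[Cu2+] = 4.525 × 10^-3 / 0.02490 = 0.1817 mol/L

0.1817 mol/L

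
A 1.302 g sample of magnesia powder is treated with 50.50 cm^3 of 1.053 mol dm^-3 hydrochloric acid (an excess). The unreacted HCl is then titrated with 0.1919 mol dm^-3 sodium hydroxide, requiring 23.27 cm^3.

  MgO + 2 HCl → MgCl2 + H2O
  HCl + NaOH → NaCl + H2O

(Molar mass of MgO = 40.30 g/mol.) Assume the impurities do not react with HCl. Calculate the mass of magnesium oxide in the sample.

n(HCl) added = 0.05050 × 1.053 = 0.05318 mol
n(NaOH) used in back-titration = 0.02327 × 0.1919 = 4.466 × 10^-3 mol
n(HCl) left over = 4.466 × 10^-3 mol (1:1 ratio)
n(HCl) consumed by analyte = 0.05318 − 4.466 × 10^-3 = 0.04871 mol
From the 1:2 ratio, n(MgO) = 1/2 × 0.04871 = 0.02436 mol
mass of MgO = 0.02436 × 40.30 = 0.9815 g

0.9815 g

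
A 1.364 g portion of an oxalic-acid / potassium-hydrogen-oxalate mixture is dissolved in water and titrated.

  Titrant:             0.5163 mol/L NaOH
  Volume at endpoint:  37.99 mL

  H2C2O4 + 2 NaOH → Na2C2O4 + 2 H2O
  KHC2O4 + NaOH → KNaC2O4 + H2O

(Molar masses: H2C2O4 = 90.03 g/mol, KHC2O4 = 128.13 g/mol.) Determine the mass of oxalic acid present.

0.6224 g

n(NaOH) = 0.03799 × 0.5163 = 0.01961 mol
Let x = n(H2C2O4), y = n(KHC2O4).
Titrant: 2x + 1y = 0.01961;  mass: 90.03x + 128.13y = 1.364
Solving, x = 6.913 × 10^-3 mol, y = 5.788 × 10^-3 mol
mass of H2C2O4 = 6.913 × 10^-3 × 90.03 = 0.6224 g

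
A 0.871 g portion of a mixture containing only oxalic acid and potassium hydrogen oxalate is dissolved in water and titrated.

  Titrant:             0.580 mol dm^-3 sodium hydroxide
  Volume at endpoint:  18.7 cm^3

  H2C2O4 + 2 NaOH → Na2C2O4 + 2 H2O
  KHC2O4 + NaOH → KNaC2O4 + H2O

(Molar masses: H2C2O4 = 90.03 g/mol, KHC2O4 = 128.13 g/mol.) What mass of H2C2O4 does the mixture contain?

n(NaOH) = 0.0187 × 0.580 = 0.0108 mol
Let x = n(H2C2O4), y = n(KHC2O4).
Titrant: 2x + 1y = 0.0108;  mass: 90.03x + 128.13y = 0.871
Solving, x = 3.12 × 10^-3 mol, y = 4.61 × 10^-3 mol
mass of H2C2O4 = 3.12 × 10^-3 × 90.03 = 0.281 g

0.281 g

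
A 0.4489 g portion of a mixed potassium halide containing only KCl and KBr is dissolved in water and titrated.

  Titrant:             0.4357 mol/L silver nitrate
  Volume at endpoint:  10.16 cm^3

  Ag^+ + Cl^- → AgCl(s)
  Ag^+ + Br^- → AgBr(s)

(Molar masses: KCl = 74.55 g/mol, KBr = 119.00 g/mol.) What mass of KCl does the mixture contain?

0.1306 g

n(AgNO3) = 0.01016 × 0.4357 = 4.427 × 10^-3 mol
Let x = n(KCl), y = n(KBr).
Titrant: 1x + 1y = 4.427 × 10^-3;  mass: 74.55x + 119.00y = 0.4489
Solving, x = 1.752 × 10^-3 mol, y = 2.675 × 10^-3 mol
mass of KCl = 1.752 × 10^-3 × 74.55 = 0.1306 g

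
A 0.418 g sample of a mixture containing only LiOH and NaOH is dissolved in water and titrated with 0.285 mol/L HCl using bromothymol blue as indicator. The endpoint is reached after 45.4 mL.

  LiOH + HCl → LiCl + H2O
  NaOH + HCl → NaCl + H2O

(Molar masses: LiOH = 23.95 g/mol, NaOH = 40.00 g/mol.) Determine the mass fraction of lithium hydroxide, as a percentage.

n(HCl) = 0.0454 × 0.285 = 0.0129 mol
Let x = n(LiOH), y = n(NaOH).
Titrant: 1x + 1y = 0.0129;  mass: 23.95x + 40.00y = 0.418
Solving, x = 6.20 × 10^-3 mol, y = 6.74 × 10^-3 mol
mass of LiOH = 6.20 × 10^-3 × 23.95 = 0.149 g
% LiOH = 0.149 / 0.418 × 100 = 35.5 %

35.5 %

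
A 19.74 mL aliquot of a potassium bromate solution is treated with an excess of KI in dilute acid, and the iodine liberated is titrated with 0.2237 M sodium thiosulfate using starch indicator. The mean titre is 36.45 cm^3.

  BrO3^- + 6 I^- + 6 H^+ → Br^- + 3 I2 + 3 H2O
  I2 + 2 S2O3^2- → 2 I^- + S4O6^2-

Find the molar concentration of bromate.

0.06884 M

n(S2O3^2-) = 0.03645 × 0.2237 = 8.154 × 10^-3 mol
n(I2) = n(S2O3^2-)/2 = 4.077 × 10^-3 mol
From the 1:3 ratio, n(BrO3^-) in the aliquot = 1/3 × 4.077 × 10^-3 = 1.359 × 10^-3 mol
[BrO3^-] = 1.359 × 10^-3 / 0.01974 = 0.06884 mol/L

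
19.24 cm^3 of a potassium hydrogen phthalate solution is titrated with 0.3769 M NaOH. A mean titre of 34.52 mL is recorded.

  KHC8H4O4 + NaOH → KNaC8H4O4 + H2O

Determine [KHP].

0.6762 M

n(NaOH) = 0.03452 L × 0.3769 mol/L = 0.01301 mol
n(KHC8H4O4) = 0.01301 mol (1:1 mole ratio)
[KHC8H4O4] = 0.01301 mol / 0.01924 L = 0.6762 mol/L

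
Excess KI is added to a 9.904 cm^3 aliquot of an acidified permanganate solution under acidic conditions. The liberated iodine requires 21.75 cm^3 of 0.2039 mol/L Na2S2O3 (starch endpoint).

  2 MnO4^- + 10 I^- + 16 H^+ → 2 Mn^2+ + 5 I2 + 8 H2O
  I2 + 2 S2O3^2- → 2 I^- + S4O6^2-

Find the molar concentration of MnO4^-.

0.08956 mol/L

n(S2O3^2-) = 0.02175 × 0.2039 = 4.435 × 10^-3 mol
n(I2) = n(S2O3^2-)/2 = 2.217 × 10^-3 mol
From the 2:5 ratio, n(MnO4^-) in the aliquot = 2/5 × 2.217 × 10^-3 = 8.870 × 10^-4 mol
[MnO4^-] = 8.870 × 10^-4 / 0.009904 = 0.08956 mol/L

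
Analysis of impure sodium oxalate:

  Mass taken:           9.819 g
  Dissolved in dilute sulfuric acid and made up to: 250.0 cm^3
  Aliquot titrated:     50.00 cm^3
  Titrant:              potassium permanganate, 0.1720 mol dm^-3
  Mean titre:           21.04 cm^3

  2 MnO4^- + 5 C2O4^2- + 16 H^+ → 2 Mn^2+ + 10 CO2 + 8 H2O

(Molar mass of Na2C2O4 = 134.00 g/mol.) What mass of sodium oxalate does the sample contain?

6.062 g

n(KMnO4) per titration = 0.02104 × 0.1720 = 3.619 × 10^-3 mol
From the 5:2 ratio, n(Na2C2O4) in each aliquot = 5/2 × 3.619 × 10^-3 = 9.047 × 10^-3 mol
n(Na2C2O4) in the whole flask = 9.047 × 10^-3 × 250.0/50.00 = 0.04524 mol
mass of Na2C2O4 = 0.04524 × 134.00 = 6.062 g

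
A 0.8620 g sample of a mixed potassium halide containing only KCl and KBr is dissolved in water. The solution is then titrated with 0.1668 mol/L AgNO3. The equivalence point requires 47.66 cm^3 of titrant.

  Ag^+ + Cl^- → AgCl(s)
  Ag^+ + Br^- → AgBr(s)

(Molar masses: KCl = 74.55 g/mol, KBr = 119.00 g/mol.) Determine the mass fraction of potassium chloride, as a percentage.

n(AgNO3) = 0.04766 × 0.1668 = 7.950 × 10^-3 mol
Let x = n(KCl), y = n(KBr).
Titrant: 1x + 1y = 7.950 × 10^-3;  mass: 74.55x + 119.00y = 0.8620
Solving, x = 1.890 × 10^-3 mol, y = 6.060 × 10^-3 mol
mass of KCl = 1.890 × 10^-3 × 74.55 = 0.1409 g
% KCl = 0.1409 / 0.8620 × 100 = 16.35 %

16.35 %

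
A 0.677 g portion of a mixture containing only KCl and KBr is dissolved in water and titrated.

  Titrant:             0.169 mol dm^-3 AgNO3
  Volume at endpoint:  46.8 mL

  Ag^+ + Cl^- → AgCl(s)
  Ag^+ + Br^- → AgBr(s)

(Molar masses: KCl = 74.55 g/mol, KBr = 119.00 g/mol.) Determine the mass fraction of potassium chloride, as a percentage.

65.5 %

n(AgNO3) = 0.0468 × 0.169 = 7.91 × 10^-3 mol
Let x = n(KCl), y = n(KBr).
Titrant: 1x + 1y = 7.91 × 10^-3;  mass: 74.55x + 119.00y = 0.677
Solving, x = 5.94 × 10^-3 mol, y = 1.97 × 10^-3 mol
mass of KCl = 5.94 × 10^-3 × 74.55 = 0.443 g
% KCl = 0.443 / 0.677 × 100 = 65.5 %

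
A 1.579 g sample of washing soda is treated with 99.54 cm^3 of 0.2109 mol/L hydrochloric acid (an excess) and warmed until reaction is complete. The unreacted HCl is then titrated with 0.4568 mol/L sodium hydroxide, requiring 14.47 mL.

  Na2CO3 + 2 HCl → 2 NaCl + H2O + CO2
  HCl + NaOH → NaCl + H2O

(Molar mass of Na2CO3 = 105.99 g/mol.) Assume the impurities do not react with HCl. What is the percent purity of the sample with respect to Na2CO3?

n(HCl) added = 0.09954 × 0.2109 = 0.02099 mol
n(NaOH) used in back-titration = 0.01447 × 0.4568 = 6.610 × 10^-3 mol
n(HCl) left over = 6.610 × 10^-3 mol (1:1 ratio)
n(HCl) consumed by analyte = 0.02099 − 6.610 × 10^-3 = 0.01438 mol
From the 1:2 ratio, n(Na2CO3) = 1/2 × 0.01438 = 7.192 × 10^-3 mol
mass of Na2CO3 = 7.192 × 10^-3 × 105.99 = 0.7622 g
% Na2CO3 = 0.7622 / 1.579 × 100 = 48.27 %

48.27 %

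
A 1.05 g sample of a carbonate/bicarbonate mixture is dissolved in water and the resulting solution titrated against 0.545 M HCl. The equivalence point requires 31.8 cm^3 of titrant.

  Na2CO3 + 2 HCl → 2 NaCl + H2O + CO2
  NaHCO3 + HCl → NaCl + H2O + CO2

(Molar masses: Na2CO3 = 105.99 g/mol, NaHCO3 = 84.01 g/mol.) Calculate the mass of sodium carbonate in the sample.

n(HCl) = 0.0318 × 0.545 = 0.0173 mol
Let x = n(Na2CO3), y = n(NaHCO3).
Titrant: 2x + 1y = 0.0173;  mass: 105.99x + 84.01y = 1.05
Solving, x = 6.54 × 10^-3 mol, y = 4.24 × 10^-3 mol
mass of Na2CO3 = 6.54 × 10^-3 × 105.99 = 0.694 g

0.694 g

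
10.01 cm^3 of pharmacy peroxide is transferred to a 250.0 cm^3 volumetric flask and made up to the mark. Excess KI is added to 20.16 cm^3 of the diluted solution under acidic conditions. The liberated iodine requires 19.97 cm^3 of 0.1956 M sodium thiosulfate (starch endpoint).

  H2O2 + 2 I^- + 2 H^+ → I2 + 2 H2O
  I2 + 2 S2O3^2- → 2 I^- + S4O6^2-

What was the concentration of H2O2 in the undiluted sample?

n(S2O3^2-) = 0.01997 × 0.1956 = 3.906 × 10^-3 mol
n(I2) = n(S2O3^2-)/2 = 1.953 × 10^-3 mol
n(H2O2) in the aliquot = 1.953 × 10^-3 mol (1:1 ratio)
[H2O2]_dilute = 1.953 × 10^-3 / 0.02016 = 0.09688 mol/L
[H2O2]_original = 0.09688 × 250.0/10.01 = 2.420 mol/L

2.420 M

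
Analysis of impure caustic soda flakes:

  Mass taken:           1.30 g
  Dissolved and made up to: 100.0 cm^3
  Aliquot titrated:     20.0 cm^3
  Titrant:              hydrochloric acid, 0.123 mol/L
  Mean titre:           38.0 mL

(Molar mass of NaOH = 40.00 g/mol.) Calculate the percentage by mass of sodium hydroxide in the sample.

NaOH + HCl → NaCl + H2O
n(HCl) per titration = 0.0380 × 0.123 = 4.67 × 10^-3 mol
n(NaOH) in each aliquot = 4.67 × 10^-3 mol (1:1 ratio)
n(NaOH) in the whole flask = 4.67 × 10^-3 × 100.0/20.0 = 0.0234 mol
mass of NaOH = 0.0234 × 40.00 = 0.935 g
% NaOH = 0.935 / 1.30 × 100 = 71.9 %

71.9 %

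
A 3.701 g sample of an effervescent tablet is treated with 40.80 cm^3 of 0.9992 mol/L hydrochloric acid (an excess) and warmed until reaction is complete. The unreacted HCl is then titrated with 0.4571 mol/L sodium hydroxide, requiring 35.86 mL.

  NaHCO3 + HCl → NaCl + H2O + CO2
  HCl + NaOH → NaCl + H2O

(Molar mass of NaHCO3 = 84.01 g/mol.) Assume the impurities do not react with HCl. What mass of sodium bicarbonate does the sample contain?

2.048 g

n(HCl) added = 0.04080 × 0.9992 = 0.04077 mol
n(NaOH) used in back-titration = 0.03586 × 0.4571 = 0.01639 mol
n(HCl) left over = 0.01639 mol (1:1 ratio)
n(HCl) consumed by analyte = 0.04077 − 0.01639 = 0.02438 mol
n(NaHCO3) = 0.02438 mol (1:1 ratio)
mass of NaHCO3 = 0.02438 × 84.01 = 2.048 g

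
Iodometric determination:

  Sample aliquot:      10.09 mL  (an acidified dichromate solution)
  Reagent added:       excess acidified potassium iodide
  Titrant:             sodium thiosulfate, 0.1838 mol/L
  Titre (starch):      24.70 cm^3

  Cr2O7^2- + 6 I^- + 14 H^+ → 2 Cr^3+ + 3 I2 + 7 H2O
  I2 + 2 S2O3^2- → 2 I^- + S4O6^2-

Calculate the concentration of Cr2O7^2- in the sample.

0.07499 mol/L

n(S2O3^2-) = 0.02470 × 0.1838 = 4.540 × 10^-3 mol
n(I2) = n(S2O3^2-)/2 = 2.270 × 10^-3 mol
From the 1:3 ratio, n(Cr2O7^2-) in the aliquot = 1/3 × 2.270 × 10^-3 = 7.566 × 10^-4 mol
[Cr2O7^2-] = 7.566 × 10^-4 / 0.01009 = 0.07499 mol/L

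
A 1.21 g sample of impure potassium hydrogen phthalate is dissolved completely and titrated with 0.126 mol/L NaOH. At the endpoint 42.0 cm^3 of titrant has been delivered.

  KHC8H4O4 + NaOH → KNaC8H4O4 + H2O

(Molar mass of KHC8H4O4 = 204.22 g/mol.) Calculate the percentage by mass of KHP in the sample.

n(NaOH) = 0.0420 L × 0.126 mol/L = 5.29 × 10^-3 mol
n(KHC8H4O4) = 5.29 × 10^-3 mol (1:1 ratio)
mass of KHC8H4O4 = 5.29 × 10^-3 × 204.22 g/mol = 1.08 g
% KHC8H4O4 = 1.08 / 1.21 × 100 = 89.3 %

89.3 %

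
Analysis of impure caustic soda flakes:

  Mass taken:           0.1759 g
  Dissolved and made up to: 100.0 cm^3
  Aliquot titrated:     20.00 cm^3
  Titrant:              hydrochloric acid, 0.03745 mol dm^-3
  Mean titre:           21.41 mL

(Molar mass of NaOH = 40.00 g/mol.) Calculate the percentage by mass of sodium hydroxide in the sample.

91.17 %

NaOH + HCl → NaCl + H2O
n(HCl) per titration = 0.02141 × 0.03745 = 8.018 × 10^-4 mol
n(NaOH) in each aliquot = 8.018 × 10^-4 mol (1:1 ratio)
n(NaOH) in the whole flask = 8.018 × 10^-4 × 100.0/20.00 = 4.009 × 10^-3 mol
mass of NaOH = 4.009 × 10^-3 × 40.00 = 0.1604 g
% NaOH = 0.1604 / 0.1759 × 100 = 91.17 %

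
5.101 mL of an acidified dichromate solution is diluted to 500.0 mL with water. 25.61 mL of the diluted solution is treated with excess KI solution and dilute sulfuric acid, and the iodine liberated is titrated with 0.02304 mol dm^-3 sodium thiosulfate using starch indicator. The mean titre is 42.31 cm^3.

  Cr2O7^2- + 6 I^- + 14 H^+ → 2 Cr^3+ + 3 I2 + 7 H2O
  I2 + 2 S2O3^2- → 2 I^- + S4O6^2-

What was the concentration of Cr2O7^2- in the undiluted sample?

n(S2O3^2-) = 0.04231 × 0.02304 = 9.748 × 10^-4 mol
n(I2) = n(S2O3^2-)/2 = 4.874 × 10^-4 mol
From the 1:3 ratio, n(Cr2O7^2-) in the aliquot = 1/3 × 4.874 × 10^-4 = 1.625 × 10^-4 mol
[Cr2O7^2-]_dilute = 1.625 × 10^-4 / 0.02561 = 0.006344 mol/L
[Cr2O7^2-]_original = 0.006344 × 500.0/5.101 = 0.6218 mol/L

0.6218 mol/L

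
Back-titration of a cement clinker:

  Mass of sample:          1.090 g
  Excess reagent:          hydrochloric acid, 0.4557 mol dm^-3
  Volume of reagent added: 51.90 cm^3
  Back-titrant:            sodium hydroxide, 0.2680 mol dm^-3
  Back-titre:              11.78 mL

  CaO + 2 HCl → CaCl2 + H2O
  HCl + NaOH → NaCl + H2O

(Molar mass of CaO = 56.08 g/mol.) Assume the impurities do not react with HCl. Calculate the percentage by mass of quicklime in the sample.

n(HCl) added = 0.05190 × 0.4557 = 0.02365 mol
n(NaOH) used in back-titration = 0.01178 × 0.2680 = 3.157 × 10^-3 mol
n(HCl) left over = 3.157 × 10^-3 mol (1:1 ratio)
n(HCl) consumed by analyte = 0.02365 − 3.157 × 10^-3 = 0.02049 mol
From the 1:2 ratio, n(CaO) = 1/2 × 0.02049 = 0.01025 mol
mass of CaO = 0.01025 × 56.08 = 0.5746 g
% CaO = 0.5746 / 1.090 × 100 = 52.72 %

52.72 %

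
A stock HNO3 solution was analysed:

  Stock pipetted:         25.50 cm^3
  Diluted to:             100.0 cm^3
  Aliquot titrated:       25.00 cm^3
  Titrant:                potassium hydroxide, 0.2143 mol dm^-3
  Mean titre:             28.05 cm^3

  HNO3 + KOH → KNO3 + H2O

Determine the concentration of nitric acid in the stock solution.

n(KOH) = 0.02805 × 0.2143 = 6.011 × 10^-3 mol
n(HNO3) in the aliquot = 6.011 × 10^-3 mol (1:1 ratio)
[HNO3]_dilute = 6.011 × 10^-3 / 0.02500 = 0.2404 mol/L
Dilution factor = 100.0 / 25.50 = 3.922
[HNO3]_stock = 0.2404 × 3.922 = 0.9429 mol/L

0.9429 mol/L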